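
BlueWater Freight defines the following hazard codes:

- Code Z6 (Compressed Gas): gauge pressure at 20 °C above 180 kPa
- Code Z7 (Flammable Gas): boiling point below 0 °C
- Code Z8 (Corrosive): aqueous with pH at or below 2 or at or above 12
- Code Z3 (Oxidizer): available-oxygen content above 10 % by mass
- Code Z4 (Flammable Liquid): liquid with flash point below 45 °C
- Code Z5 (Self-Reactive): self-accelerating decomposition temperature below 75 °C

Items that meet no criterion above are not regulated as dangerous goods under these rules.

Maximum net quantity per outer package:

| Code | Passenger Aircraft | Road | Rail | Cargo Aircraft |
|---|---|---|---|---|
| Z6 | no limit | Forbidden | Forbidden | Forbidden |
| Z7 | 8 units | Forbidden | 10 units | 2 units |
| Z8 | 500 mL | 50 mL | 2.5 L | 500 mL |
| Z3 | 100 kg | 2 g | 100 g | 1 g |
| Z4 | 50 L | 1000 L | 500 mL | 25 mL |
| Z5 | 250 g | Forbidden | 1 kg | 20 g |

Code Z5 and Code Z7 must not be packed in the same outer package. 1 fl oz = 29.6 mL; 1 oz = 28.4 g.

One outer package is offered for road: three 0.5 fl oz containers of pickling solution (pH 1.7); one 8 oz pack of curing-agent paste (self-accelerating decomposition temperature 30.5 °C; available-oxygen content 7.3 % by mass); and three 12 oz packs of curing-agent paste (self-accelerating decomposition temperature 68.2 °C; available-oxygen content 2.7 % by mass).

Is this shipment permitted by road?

Pickling solution: pH 1.7 ≤ 2 → Code Z8 (Corrosive).
Self-accelerating decomposition temperature 30.5 °C meets the Code Z5 criterion (Self-Reactive), so the curing-agent paste is Code Z5.
The curing-agent paste has self-accelerating decomposition temperature 68.2 °C, which is < 75 °C, so it is Code Z5 (Self-Reactive).
Code Z8 quantity: three 0.5 fl oz containers = 44.4 mL.
44.4 mL is within the road limit of 50 mL for Code Z8.
Total Code Z5: (one 8 oz pack = 227.2 g) + (three 12 oz packs = 1022.4 g) = 1249.6 g.
Code Z5 is Forbidden by road.
The segregation rule (Code Z5 with Code Z7) does not apply to Code Z8 with Code Z5.

No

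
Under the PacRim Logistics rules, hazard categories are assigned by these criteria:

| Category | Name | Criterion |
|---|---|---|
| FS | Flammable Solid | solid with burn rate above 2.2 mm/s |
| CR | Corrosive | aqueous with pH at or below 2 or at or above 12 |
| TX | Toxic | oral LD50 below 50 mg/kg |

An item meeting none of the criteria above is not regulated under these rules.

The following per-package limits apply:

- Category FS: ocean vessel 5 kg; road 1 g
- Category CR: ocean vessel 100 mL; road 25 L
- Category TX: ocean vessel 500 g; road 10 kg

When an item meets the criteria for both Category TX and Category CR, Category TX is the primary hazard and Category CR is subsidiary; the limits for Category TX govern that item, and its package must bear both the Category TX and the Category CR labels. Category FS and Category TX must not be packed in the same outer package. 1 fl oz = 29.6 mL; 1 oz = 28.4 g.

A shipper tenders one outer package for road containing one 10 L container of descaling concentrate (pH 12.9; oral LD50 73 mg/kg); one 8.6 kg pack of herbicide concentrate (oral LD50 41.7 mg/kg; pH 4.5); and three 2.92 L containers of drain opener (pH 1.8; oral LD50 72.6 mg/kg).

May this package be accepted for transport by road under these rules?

With pH 12.9 (≥ 12), the descaling concentrate falls in Category CR.
Oral LD50 41.7 mg/kg meets the Category TX criterion (Toxic), so the herbicide concentrate is Category TX.
Drain opener: pH 1.8 ≤ 2 → Category CR (Corrosive).
Category CR net quantity: 10 L + (three 2.92 L containers = 8.76 L) = 18.76 L.
18.76 L ≤ 25 L (road limit, Category CR) — within limit.
Category TX quantity: 8.6 kg.
That is within the Category TX road limit of 10 kg.
The segregation rule (Category FS with Category TX) does not apply to Category CR with Category TX.
Every hazard category is within its road limit and no segregation rule is violated.

Yes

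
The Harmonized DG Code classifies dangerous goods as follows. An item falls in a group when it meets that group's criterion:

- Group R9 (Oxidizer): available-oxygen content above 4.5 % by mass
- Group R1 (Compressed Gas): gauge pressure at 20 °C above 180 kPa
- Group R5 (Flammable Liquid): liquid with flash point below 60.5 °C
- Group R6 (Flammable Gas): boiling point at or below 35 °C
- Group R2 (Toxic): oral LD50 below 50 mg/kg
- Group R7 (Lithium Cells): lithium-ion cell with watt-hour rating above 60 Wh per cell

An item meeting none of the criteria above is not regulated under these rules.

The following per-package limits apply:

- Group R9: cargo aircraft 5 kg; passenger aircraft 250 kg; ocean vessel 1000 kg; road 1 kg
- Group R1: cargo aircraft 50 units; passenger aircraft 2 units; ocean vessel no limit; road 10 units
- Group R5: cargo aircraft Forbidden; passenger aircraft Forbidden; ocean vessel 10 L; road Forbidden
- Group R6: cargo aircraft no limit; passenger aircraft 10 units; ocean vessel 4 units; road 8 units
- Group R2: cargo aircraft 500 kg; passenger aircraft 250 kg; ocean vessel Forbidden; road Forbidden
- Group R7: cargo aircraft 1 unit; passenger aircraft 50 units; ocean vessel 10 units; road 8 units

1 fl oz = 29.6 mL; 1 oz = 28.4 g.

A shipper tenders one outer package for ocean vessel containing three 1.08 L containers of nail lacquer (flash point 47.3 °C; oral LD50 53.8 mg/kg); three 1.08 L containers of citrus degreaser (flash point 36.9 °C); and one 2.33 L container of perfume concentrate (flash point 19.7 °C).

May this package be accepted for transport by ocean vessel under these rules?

Yes

Flash point 47.3 °C meets the Group R5 criterion (Flammable Liquid), so the nail lacquer is Group R5.
The citrus degreaser has flash point 36.9 °C, which is < 60.5 °C, so it is Group R5 (Flammable Liquid).
Perfume concentrate: flash point 19.7 °C < 60.5 °C → Group R5 (Flammable Liquid).
Total Group R5: (three 1.08 L containers = 3.24 L) + (three 1.08 L containers = 3.24 L) + 2.33 L = 8.81 L.
That is within the Group R5 ocean vessel limit of 10 L.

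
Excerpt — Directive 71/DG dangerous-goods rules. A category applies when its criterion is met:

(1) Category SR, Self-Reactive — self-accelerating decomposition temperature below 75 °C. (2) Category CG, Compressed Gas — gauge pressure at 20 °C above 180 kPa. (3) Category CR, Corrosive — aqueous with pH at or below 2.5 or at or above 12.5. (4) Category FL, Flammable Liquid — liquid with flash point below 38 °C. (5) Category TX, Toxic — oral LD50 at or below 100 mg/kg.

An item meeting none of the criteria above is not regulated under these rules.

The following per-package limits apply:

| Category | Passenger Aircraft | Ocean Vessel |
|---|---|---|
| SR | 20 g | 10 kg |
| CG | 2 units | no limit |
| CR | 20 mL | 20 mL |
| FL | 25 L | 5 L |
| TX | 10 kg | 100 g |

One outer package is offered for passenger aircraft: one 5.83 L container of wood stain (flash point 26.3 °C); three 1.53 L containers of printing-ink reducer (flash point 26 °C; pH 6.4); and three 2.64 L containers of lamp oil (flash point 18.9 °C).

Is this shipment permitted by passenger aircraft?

The wood stain has flash point 26.3 °C, which is < 38 °C, so it is Category FL (Flammable Liquid).
Flash point 26 °C meets the Category FL criterion (Flammable Liquid), so the printing-ink reducer is Category FL.
With flash point 18.9 °C (< 38 °C), the lamp oil falls in Category FL.
Total Category FL: 5.83 L + (three 1.53 L containers = 4.59 L) + (three 2.64 L containers = 7.92 L) = 18.34 L.
That is within the Category FL passenger aircraft limit of 25 L.

Yes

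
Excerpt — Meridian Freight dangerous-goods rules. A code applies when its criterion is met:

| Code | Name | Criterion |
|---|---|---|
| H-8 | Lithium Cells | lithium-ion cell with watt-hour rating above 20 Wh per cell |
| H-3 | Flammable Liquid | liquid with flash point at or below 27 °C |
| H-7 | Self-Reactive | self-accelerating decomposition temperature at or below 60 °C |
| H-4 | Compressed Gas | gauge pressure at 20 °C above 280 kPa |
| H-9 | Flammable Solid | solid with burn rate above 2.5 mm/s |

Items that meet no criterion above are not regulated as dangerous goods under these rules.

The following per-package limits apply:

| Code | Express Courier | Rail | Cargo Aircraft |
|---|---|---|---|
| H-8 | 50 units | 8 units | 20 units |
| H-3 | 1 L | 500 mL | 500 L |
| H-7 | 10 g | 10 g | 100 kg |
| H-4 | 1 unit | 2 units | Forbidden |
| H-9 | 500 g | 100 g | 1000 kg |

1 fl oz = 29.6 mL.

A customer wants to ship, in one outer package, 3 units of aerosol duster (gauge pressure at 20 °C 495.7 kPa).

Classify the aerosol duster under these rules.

Code H-4

Aerosol duster: gauge pressure at 20 °C 495.7 kPa > 280 kPa → Code H-4 (Compressed Gas).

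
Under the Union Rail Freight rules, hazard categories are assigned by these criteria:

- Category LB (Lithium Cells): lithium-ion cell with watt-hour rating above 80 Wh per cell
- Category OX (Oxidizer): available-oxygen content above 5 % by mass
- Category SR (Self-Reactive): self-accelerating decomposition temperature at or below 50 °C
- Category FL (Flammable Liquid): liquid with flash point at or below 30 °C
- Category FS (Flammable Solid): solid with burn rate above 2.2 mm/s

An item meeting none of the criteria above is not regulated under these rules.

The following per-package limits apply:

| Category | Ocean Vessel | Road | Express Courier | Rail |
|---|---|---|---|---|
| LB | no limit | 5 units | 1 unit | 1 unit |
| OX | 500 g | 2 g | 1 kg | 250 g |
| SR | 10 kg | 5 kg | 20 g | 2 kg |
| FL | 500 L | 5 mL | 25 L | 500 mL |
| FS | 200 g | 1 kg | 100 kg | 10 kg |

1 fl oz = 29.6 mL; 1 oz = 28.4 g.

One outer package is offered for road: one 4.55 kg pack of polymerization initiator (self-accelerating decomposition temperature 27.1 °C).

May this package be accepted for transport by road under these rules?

Yes

Self-accelerating decomposition temperature 27.1 °C meets the Category SR criterion (Self-Reactive), so the polymerization initiator is Category SR.
Category SR quantity: 4.55 kg.
That is within the Category SR road limit of 5 kg.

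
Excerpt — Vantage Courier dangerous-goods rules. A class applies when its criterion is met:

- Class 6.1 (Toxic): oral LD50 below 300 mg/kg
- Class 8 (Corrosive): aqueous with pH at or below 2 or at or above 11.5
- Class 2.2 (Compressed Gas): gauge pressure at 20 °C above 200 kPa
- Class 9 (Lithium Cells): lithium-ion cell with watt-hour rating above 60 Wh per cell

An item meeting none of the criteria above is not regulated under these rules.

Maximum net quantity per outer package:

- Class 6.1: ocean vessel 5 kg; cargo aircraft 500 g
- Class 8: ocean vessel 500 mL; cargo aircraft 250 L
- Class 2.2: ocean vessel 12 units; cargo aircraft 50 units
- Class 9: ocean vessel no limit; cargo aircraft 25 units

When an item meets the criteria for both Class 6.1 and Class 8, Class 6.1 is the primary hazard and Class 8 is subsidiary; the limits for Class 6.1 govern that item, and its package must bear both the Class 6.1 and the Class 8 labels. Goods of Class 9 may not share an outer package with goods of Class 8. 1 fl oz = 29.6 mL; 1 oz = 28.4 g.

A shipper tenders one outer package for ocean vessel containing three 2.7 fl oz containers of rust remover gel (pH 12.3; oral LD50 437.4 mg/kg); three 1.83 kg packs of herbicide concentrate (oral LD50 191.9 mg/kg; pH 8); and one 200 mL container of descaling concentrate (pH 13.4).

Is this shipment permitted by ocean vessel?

pH 12.3 meets the Class 8 criterion (Corrosive), so the rust remover gel is Class 8.
Oral LD50 191.9 mg/kg meets the Class 6.1 criterion (Toxic), so the herbicide concentrate is Class 6.1.
pH 13.4 meets the Class 8 criterion (Corrosive), so the descaling concentrate is Class 8.
Class 8 net quantity: (three 2.7 fl oz containers = 239.76 mL) + 200 mL = 439.76 mL.
439.76 mL ≤ 500 mL (ocean vessel limit, Class 8) — within limit.
Class 6.1 quantity: three 1.83 kg packs = 5.49 kg.
That exceeds the Class 6.1 ocean vessel limit of 5 kg.
The segregation rule (Class 9 with Class 8) does not apply to Class 8 with Class 6.1.

No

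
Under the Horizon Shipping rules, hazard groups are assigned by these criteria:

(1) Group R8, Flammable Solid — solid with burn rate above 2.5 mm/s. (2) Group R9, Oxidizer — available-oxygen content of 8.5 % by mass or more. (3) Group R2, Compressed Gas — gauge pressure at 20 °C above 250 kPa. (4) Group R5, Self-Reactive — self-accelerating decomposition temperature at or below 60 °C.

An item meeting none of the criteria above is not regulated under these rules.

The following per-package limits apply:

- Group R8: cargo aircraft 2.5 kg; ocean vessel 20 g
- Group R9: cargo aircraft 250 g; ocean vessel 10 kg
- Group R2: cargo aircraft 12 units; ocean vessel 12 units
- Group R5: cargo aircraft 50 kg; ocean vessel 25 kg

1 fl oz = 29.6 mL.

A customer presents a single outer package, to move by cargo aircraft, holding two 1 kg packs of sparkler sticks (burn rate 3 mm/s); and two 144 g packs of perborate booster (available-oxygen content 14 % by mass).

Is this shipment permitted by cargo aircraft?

The sparkler sticks have burn rate 3 mm/s, which is > 2.5 mm/s, so they are Group R8 (Flammable Solid).
Available-oxygen content 14 % by mass meets the Group R9 criterion (Oxidizer), so the perborate booster is Group R9.
Group R9 quantity: two 144 g packs = 288 g.
288 g exceeds the cargo aircraft limit of 250 g for Group R9.
Group R8 quantity: two 1 kg packs = 2 kg.
2 kg ≤ 2.5 kg (cargo aircraft limit, Group R8) — within limit.

No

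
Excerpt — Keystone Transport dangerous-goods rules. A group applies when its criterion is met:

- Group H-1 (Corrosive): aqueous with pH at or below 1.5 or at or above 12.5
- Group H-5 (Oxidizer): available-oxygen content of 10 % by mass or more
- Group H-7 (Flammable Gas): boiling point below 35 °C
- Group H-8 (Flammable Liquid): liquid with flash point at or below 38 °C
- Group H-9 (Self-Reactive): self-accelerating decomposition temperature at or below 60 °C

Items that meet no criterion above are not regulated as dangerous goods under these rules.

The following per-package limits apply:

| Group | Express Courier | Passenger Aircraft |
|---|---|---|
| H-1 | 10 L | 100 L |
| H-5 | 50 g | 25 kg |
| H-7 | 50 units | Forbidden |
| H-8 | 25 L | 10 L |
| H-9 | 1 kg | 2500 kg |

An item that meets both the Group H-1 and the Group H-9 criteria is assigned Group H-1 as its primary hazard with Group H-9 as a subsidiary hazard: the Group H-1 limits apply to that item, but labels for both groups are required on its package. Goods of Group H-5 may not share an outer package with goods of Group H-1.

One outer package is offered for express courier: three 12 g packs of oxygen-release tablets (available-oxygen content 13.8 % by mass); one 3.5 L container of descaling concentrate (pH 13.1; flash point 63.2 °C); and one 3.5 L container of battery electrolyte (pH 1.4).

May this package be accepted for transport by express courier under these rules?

No

With available-oxygen content 13.8 % by mass (≥ 10 % by mass), the oxygen-release tablets fall in Group H-5.
pH 13.1 meets the Group H-1 criterion (Corrosive), so the descaling concentrate is Group H-1.
With pH 1.4 (≤ 1.5), the battery electrolyte falls in Group H-1.
Group H-5 quantity: three 12 g packs = 36 g.
36 g ≤ 50 g (express courier limit, Group H-5) — within limit.
Total Group H-1: 3.5 L + 3.5 L = 7 L.
7 L ≤ 10 L (express courier limit, Group H-1) — within limit.
Group H-5 and Group H-1 may not share an outer package.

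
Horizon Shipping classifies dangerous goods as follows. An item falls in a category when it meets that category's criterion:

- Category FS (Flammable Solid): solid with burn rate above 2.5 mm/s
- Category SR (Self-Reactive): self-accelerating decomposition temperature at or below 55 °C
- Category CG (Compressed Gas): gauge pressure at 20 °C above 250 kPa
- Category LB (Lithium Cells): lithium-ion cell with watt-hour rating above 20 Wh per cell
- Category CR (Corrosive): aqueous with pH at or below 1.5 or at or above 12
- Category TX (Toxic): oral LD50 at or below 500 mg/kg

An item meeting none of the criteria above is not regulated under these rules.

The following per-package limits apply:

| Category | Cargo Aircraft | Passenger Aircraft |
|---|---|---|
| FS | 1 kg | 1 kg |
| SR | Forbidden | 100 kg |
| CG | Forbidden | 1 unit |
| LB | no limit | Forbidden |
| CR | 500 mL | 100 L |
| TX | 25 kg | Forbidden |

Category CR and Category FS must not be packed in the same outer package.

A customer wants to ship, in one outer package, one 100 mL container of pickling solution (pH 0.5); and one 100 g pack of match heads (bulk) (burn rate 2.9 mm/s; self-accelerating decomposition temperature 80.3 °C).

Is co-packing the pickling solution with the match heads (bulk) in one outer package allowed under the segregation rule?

Pickling solution: pH 0.5 ≤ 1.5 → Category CR (Corrosive).
The match heads (bulk) have burn rate 2.9 mm/s, which is > 2.5 mm/s, so they are Category FS (Flammable Solid).
Category CR and Category FS may not share an outer package.

No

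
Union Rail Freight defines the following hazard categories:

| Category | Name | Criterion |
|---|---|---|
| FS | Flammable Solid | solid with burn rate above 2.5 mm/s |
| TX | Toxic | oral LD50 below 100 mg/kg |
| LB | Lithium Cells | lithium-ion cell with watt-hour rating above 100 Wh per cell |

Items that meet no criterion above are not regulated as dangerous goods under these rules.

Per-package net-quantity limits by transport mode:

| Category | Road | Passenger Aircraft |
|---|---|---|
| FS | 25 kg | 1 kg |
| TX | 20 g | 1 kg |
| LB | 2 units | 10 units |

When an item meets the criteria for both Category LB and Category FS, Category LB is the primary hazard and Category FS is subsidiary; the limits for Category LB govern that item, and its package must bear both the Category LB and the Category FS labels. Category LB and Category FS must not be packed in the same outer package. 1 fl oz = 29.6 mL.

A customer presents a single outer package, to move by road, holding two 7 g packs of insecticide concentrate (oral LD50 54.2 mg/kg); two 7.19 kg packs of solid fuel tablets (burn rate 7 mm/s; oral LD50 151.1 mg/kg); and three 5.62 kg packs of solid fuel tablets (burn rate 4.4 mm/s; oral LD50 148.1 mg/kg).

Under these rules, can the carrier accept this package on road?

No

The insecticide concentrate has oral LD50 54.2 mg/kg, which is < 100 mg/kg, so it is Category TX (Toxic).
Burn rate 7 mm/s meets the Category FS criterion (Flammable Solid), so the solid fuel tablets are Category FS.
With burn rate 4.4 mm/s (> 2.5 mm/s), the solid fuel tablets fall in Category FS.
Total Category FS: (two 7.19 kg packs = 14.38 kg) + (three 5.62 kg packs = 16.86 kg) = 31.24 kg.
31.24 kg exceeds the road limit of 25 kg for Category FS.
Category TX quantity: two 7 g packs = 14 g.
14 g ≤ 20 g (road limit, Category TX) — within limit.
The segregation rule (Category LB with Category FS) does not apply to Category FS with Category TX.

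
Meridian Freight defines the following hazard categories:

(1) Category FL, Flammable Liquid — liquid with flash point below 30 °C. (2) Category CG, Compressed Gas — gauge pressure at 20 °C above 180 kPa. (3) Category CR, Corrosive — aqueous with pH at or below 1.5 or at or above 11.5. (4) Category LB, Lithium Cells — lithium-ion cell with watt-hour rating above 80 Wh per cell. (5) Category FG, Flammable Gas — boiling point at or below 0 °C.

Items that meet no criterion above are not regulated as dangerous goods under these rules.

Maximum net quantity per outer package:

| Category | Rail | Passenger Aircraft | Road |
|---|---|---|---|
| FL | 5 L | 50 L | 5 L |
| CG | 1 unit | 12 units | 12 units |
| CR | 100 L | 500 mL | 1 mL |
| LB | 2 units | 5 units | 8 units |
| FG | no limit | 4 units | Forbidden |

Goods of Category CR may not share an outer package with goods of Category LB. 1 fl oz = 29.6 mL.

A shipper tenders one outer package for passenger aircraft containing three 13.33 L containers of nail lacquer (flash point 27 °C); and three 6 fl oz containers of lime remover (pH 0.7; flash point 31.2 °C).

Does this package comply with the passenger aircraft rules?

No

Flash point 27 °C meets the Category FL criterion (Flammable Liquid), so the nail lacquer is Category FL.
With pH 0.7 (≤ 1.5), the lime remover falls in Category CR.
Category FL quantity: three 13.33 L containers = 39.99 L.
39.99 L ≤ 50 L (passenger aircraft limit, Category FL) — within limit.
Category CR quantity: three 6 fl oz containers = 532.8 mL.
532.8 mL exceeds the passenger aircraft limit of 500 mL for Category CR.
The segregation rule (Category CR with Category LB) does not apply to Category FL with Category CR.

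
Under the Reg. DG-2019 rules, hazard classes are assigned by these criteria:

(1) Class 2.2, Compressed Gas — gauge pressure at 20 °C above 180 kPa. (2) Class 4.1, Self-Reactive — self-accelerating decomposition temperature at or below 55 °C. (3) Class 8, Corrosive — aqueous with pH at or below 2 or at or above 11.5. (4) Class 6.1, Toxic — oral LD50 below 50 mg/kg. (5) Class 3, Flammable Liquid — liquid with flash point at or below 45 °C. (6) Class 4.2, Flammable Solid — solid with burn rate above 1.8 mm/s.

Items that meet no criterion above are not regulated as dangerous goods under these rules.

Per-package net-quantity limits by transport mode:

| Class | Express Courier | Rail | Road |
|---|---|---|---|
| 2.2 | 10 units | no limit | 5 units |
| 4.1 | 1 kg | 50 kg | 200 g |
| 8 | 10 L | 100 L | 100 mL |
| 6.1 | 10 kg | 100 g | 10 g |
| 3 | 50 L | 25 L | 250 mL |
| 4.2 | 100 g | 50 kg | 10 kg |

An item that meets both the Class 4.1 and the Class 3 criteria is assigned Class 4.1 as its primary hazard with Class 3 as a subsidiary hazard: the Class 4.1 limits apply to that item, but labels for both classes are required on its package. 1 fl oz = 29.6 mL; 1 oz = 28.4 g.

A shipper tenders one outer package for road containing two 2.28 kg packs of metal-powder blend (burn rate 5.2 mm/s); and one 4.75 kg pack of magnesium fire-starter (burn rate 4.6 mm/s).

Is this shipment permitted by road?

The metal-powder blend has burn rate 5.2 mm/s, which is > 1.8 mm/s, so it is Class 4.2 (Flammable Solid).
Magnesium fire-starter: burn rate 4.6 mm/s > 1.8 mm/s → Class 4.2 (Flammable Solid).
Total Class 4.2: (two 2.28 kg packs = 4.56 kg) + 4.75 kg = 9.31 kg.
That is within the Class 4.2 road limit of 10 kg.

Yes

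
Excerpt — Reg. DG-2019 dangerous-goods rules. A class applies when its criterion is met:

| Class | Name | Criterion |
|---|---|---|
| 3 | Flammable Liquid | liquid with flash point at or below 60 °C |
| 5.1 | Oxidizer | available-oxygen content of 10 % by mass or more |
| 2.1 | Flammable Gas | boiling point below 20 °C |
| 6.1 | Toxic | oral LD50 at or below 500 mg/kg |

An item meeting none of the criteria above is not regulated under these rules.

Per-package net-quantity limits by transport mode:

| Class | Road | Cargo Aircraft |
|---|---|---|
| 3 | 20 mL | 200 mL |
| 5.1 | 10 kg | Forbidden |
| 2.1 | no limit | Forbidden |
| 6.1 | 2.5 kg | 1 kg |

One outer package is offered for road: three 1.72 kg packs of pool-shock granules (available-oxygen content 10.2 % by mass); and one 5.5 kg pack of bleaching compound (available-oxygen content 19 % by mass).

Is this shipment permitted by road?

No

The pool-shock granules have available-oxygen content 10.2 % by mass, which is ≥ 10 % by mass, so they are Class 5.1 (Oxidizer).
The bleaching compound has available-oxygen content 19 % by mass, which is ≥ 10 % by mass, so it is Class 5.1 (Oxidizer).
Total Class 5.1: (three 1.72 kg packs = 5.16 kg) + 5.5 kg = 10.66 kg.
10.66 kg exceeds the road limit of 10 kg for Class 5.1.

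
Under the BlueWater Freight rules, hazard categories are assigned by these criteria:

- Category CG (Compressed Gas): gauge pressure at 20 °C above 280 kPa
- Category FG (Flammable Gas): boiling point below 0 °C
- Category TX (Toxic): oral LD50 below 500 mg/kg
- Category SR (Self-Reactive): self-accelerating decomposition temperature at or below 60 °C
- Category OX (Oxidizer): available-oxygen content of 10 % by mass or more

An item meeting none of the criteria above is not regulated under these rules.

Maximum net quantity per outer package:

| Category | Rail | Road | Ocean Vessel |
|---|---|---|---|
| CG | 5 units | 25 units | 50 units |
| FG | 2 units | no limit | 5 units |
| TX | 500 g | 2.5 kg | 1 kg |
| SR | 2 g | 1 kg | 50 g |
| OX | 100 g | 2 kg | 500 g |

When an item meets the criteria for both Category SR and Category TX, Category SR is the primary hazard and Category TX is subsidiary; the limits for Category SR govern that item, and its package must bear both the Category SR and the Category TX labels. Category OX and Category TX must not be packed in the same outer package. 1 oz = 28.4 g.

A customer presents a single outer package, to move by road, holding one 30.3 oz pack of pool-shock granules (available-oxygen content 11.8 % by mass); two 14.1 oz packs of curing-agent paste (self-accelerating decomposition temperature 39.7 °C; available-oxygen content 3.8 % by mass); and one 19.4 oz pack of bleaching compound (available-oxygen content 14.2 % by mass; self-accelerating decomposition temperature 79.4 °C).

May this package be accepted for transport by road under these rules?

Yes

Available-oxygen content 11.8 % by mass meets the Category OX criterion (Oxidizer), so the pool-shock granules are Category OX.
The curing-agent paste has self-accelerating decomposition temperature 39.7 °C, which is ≤ 60 °C, so it is Category SR (Self-Reactive).
The bleaching compound has available-oxygen content 14.2 % by mass, which is ≥ 10 % by mass, so it is Category OX (Oxidizer).
Total Category OX: (one 30.3 oz pack = 860.52 g) + (one 19.4 oz pack = 550.96 g) = 1411.48 g.
1411.48 g is within the road limit of 2 kg for Category OX.
Category SR quantity: two 14.1 oz packs = 800.88 g.
800.88 g ≤ 1 kg (road limit, Category SR) — within limit.
The segregation rule (Category OX with Category TX) does not apply to Category OX with Category SR.
Every hazard category is within its road limit and no segregation rule is violated.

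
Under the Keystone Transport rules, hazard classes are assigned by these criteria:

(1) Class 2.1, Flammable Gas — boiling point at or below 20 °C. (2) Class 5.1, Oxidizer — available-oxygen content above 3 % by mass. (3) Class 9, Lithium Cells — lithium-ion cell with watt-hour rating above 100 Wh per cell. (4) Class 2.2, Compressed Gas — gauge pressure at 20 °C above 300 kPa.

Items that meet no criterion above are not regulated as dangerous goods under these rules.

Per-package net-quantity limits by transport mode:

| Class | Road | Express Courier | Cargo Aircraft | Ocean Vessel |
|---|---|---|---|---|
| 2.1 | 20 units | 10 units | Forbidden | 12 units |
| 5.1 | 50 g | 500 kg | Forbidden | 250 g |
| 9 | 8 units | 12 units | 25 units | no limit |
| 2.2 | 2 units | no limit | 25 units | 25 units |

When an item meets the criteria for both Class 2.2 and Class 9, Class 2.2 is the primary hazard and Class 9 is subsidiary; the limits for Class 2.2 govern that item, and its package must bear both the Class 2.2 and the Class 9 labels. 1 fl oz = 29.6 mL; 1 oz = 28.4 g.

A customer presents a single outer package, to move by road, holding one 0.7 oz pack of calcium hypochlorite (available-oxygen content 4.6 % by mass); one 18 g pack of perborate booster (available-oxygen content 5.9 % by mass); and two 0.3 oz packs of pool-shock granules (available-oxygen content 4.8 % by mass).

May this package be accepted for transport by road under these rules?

Calcium hypochlorite: available-oxygen content 4.6 % by mass > 3 % by mass → Class 5.1 (Oxidizer).
The perborate booster has available-oxygen content 5.9 % by mass, which is > 3 % by mass, so it is Class 5.1 (Oxidizer).
Pool-shock granules: available-oxygen content 4.8 % by mass > 3 % by mass → Class 5.1 (Oxidizer).
Class 5.1 net quantity: (one 0.7 oz pack = 19.88 g) + 18 g + (two 0.3 oz packs = 17.04 g) = 54.92 g.
That exceeds the Class 5.1 road limit of 50 g.

No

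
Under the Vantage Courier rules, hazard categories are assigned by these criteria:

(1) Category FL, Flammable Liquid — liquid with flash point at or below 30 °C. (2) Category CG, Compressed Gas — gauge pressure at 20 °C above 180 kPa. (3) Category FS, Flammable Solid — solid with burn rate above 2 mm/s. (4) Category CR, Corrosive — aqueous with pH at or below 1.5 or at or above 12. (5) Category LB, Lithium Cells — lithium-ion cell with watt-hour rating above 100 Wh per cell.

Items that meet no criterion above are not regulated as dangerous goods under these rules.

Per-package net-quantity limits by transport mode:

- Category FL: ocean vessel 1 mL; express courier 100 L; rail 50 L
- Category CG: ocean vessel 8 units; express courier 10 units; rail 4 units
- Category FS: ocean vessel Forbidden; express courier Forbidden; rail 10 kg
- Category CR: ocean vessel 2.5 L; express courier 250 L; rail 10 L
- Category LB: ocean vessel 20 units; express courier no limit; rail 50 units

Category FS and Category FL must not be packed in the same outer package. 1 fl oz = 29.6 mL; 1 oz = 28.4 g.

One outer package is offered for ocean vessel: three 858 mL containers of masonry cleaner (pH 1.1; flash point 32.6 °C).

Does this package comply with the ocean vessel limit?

pH 1.1 meets the Category CR criterion (Corrosive), so the masonry cleaner is Category CR.
Category CR quantity: three 858 mL containers = 2.574 L.
2.574 L exceeds the ocean vessel limit of 2.5 L for Category CR.

No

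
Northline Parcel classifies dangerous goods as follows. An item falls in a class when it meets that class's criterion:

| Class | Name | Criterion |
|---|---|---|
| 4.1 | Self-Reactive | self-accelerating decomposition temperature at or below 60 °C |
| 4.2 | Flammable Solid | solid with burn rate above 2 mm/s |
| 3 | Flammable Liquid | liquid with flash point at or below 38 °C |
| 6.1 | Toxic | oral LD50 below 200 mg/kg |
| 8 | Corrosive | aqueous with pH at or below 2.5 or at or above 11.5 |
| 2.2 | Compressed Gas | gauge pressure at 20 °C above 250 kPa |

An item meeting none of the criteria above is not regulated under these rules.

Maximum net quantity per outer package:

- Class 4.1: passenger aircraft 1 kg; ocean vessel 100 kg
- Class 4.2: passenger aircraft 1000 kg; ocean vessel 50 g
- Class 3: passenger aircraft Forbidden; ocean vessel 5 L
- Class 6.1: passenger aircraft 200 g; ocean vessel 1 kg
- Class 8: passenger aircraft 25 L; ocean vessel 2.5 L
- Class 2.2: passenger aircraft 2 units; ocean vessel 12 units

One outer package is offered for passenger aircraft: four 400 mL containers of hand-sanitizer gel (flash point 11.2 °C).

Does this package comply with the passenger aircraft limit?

No

The hand-sanitizer gel has flash point 11.2 °C, which is ≤ 38 °C, so it is Class 3 (Flammable Liquid).
Class 3 quantity: four 400 mL containers = 1.6 L.
Class 3 is Forbidden by passenger aircraft.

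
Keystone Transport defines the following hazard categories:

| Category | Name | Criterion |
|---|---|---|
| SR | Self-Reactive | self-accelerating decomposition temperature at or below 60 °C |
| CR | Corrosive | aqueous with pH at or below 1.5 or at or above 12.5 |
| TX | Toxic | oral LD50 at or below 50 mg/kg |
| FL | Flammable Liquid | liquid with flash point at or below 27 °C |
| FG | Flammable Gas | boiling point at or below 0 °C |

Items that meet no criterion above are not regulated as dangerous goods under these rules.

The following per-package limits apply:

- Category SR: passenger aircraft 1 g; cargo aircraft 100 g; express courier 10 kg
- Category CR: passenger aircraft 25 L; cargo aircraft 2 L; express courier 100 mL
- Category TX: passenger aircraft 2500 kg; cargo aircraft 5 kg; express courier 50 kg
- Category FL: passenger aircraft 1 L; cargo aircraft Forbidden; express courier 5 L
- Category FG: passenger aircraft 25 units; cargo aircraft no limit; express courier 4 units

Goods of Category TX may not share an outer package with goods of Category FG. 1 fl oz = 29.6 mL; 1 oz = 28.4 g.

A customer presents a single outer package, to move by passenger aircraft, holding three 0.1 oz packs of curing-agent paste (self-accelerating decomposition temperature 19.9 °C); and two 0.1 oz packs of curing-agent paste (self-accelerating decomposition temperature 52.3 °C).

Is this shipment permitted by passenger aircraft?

No

The curing-agent paste has self-accelerating decomposition temperature 19.9 °C, which is ≤ 60 °C, so it is Category SR (Self-Reactive).
Curing-agent paste: self-accelerating decomposition temperature 52.3 °C ≤ 60 °C → Category SR (Self-Reactive).
Category SR net quantity: (three 0.1 oz packs = 8.52 g) + (two 0.1 oz packs = 5.68 g) = 14.2 g.
14.2 g > 1 g (passenger aircraft limit, Category SR) — over the limit.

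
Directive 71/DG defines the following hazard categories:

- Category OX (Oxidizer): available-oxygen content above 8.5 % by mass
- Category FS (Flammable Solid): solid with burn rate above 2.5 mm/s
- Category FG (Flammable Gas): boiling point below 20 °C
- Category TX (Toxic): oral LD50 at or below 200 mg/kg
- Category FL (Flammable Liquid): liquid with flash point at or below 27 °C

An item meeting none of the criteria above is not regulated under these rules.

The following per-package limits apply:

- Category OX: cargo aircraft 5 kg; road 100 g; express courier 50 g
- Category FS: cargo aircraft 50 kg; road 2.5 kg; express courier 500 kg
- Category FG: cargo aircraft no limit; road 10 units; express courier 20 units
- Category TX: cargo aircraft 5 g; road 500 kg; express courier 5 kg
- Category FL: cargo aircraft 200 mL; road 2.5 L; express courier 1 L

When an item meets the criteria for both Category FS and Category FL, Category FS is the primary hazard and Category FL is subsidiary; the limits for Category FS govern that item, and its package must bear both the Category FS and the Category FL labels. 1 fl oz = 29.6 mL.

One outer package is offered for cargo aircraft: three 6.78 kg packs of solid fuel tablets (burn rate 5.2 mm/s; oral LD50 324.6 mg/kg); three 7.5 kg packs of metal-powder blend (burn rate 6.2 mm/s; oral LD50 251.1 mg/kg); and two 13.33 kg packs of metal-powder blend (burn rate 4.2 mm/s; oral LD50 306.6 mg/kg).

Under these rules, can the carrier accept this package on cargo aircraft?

No

Burn rate 5.2 mm/s meets the Category FS criterion (Flammable Solid), so the solid fuel tablets are Category FS.
The metal-powder blend has burn rate 6.2 mm/s, which is > 2.5 mm/s, so it is Category FS (Flammable Solid).
The metal-powder blend has burn rate 4.2 mm/s, which is > 2.5 mm/s, so it is Category FS (Flammable Solid).
Category FS net quantity: (three 6.78 kg packs = 20.34 kg) + (three 7.5 kg packs = 22.5 kg) + (two 13.33 kg packs = 26.66 kg) = 69.5 kg.
69.5 kg > 50 kg (cargo aircraft limit, Category FS) — over the limit.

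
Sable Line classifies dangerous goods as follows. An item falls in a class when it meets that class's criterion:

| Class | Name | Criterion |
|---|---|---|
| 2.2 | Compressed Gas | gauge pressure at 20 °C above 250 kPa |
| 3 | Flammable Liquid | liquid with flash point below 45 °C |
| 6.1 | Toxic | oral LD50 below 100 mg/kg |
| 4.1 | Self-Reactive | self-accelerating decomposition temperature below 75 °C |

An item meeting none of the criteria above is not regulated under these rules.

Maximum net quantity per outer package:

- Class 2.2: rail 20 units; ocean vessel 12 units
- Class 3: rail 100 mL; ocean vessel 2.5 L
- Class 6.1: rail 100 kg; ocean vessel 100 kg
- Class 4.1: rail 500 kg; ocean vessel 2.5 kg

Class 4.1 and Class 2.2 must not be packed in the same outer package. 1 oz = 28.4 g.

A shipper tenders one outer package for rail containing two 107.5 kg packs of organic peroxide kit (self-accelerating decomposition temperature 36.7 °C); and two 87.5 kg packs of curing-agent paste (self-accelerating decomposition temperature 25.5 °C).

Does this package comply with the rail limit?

With self-accelerating decomposition temperature 36.7 °C (< 75 °C), the organic peroxide kit falls in Class 4.1.
With self-accelerating decomposition temperature 25.5 °C (< 75 °C), the curing-agent paste falls in Class 4.1.
Total Class 4.1: (two 107.5 kg packs = 215 kg) + (two 87.5 kg packs = 175 kg) = 390 kg.
390 kg is within the rail limit of 500 kg for Class 4.1.

Yes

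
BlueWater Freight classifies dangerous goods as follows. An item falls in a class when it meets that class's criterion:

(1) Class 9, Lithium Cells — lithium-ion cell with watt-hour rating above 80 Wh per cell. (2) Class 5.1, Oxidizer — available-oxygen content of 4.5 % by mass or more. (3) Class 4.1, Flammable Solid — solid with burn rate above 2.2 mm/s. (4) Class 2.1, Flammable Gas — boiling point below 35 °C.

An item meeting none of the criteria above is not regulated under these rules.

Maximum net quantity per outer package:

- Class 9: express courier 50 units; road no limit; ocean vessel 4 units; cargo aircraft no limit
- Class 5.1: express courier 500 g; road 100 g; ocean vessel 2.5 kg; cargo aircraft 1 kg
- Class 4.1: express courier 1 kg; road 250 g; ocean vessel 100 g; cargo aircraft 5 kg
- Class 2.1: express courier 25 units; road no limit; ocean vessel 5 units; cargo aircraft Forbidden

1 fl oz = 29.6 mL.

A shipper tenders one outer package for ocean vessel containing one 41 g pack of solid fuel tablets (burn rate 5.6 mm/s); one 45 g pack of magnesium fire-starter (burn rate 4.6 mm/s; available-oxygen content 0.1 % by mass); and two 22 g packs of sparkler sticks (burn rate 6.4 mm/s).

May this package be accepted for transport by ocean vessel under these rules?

No

With burn rate 5.6 mm/s (> 2.2 mm/s), the solid fuel tablets fall in Class 4.1.
Magnesium fire-starter: burn rate 4.6 mm/s > 2.2 mm/s → Class 4.1 (Flammable Solid).
Sparkler sticks: burn rate 6.4 mm/s > 2.2 mm/s → Class 4.1 (Flammable Solid).
Total Class 4.1: 41 g + 45 g + (two 22 g packs = 44 g) = 130 g.
That exceeds the Class 4.1 ocean vessel limit of 100 g.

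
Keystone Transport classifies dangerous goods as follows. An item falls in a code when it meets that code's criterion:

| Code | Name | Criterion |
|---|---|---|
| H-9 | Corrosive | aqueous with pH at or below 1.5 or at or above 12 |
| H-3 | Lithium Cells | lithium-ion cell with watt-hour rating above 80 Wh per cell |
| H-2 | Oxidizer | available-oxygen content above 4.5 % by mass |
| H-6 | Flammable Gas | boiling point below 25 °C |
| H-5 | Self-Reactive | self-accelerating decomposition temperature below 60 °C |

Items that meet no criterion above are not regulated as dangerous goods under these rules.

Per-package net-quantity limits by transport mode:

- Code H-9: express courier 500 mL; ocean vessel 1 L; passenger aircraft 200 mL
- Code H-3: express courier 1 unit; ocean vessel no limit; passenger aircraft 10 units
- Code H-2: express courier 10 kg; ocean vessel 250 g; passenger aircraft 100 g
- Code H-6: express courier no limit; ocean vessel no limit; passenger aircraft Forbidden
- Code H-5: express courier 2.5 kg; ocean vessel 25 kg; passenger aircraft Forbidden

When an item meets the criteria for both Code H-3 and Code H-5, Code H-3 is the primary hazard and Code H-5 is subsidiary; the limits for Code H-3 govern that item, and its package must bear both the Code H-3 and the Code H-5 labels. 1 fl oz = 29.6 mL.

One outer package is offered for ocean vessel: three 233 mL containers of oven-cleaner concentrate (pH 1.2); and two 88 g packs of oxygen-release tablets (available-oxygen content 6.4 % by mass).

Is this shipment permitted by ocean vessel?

Yes

With pH 1.2 (≤ 1.5), the oven-cleaner concentrate falls in Code H-9.
Oxygen-release tablets: available-oxygen content 6.4 % by mass > 4.5 % by mass → Code H-2 (Oxidizer).
Code H-2 quantity: two 88 g packs = 176 g.
176 g ≤ 250 g (ocean vessel limit, Code H-2) — within limit.
Code H-9 quantity: three 233 mL containers = 699 mL.
699 mL is within the ocean vessel limit of 1 L for Code H-9.
Every hazard code is within its ocean vessel limit and no segregation rule is violated.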